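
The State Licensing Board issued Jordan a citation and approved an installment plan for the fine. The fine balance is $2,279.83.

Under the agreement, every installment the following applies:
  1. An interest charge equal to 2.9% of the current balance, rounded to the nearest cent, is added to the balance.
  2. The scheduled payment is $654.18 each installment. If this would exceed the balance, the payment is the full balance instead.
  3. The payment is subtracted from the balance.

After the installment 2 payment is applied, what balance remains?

Installment 1: $2,279.83 +$66.12 interest = $2,345.95; pay $654.18 → $1,691.77
Installment 2: $1,691.77 +$49.06 interest = $1,740.83; pay $654.18 → $1,086.65

$1,086.65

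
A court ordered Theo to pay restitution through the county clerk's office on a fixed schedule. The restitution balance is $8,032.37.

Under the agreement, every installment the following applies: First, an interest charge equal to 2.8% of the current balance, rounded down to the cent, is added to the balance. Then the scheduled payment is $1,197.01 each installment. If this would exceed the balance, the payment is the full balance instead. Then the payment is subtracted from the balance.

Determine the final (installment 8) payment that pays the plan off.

Installment 1: $8,032.37 +$224.90 interest = $8,257.27; pay $1,197.01 → $7,060.26
Installment 2: $7,060.26 +$197.68 interest = $7,257.94; pay $1,197.01 → $6,060.93
Installment 3: $6,060.93 +$169.70 interest = $6,230.63; pay $1,197.01 → $5,033.62
Installment 4: $5,033.62 +$140.94 interest = $5,174.56; pay $1,197.01 → $3,977.55
Installment 5: $3,977.55 +$111.37 interest = $4,088.92; pay $1,197.01 → $2,891.91
Installment 6: $2,891.91 +$80.97 interest = $2,972.88; pay $1,197.01 → $1,775.87
Installment 7: $1,775.87 +$49.72 interest = $1,825.59; pay $1,197.01 → $628.58
Installment 8: $628.58 +$17.60 interest = $646.18; pay $646.18 → $0.00

$646.18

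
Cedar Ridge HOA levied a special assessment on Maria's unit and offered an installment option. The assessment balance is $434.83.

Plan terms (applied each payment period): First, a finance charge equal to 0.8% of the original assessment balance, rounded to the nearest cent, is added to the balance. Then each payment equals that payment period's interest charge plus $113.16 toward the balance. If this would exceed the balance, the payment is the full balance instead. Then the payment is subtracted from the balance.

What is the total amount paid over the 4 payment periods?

Payment period 1: opening $434.83; interest $3.48 → $438.31; payment $116.64; balance $321.67
Payment period 2: opening $321.67; interest $3.48 → $325.15; payment $116.64; balance $208.51
Payment period 3: opening $208.51; interest $3.48 → $211.99; payment $116.64; balance $95.35
Payment period 4: opening $95.35; interest $3.48 → $98.83; payment $98.83; balance $0.00
Total paid: $448.75

$448.75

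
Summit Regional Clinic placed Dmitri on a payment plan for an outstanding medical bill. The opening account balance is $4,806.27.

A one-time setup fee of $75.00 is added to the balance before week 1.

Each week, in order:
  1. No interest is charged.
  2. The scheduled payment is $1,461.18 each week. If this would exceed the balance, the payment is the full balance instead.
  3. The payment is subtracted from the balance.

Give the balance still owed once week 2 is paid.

$1,958.91

# | Opening | Payment | End bal
1 | $4,881.27 | $1,461.18 | $3,420.09
2 | $3,420.09 | $1,461.18 | $1,958.91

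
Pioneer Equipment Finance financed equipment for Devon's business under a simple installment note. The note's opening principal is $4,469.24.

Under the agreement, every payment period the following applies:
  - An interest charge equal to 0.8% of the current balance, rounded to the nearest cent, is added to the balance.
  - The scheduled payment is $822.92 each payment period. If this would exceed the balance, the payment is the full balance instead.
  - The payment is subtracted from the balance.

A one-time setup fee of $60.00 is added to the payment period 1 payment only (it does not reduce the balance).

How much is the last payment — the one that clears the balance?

# | Opening | Interest | Payment | Fee | End bal
1 | $4,469.24 | $35.75 | $822.92 | $60.00 | $3,682.07
2 | $3,682.07 | $29.46 | $822.92 | — | $2,888.61
3 | $2,888.61 | $23.11 | $822.92 | — | $2,088.80
4 | $2,088.80 | $16.71 | $822.92 | — | $1,282.59
5 | $1,282.59 | $10.26 | $822.92 | — | $469.93
6 | $469.93 | $3.76 | $473.69 | — | $0.00

$473.69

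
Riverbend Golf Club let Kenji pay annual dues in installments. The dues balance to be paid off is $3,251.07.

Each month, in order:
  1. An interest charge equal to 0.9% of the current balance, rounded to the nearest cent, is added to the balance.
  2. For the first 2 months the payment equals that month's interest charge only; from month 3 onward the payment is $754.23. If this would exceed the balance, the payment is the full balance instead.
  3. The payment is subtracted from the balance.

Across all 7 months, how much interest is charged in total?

Month 1: $3,251.07 +$29.26 interest = $3,280.33; pay $29.26 → $3,251.07
Month 2: $3,251.07 +$29.26 interest = $3,280.33; pay $29.26 → $3,251.07
Month 3: $3,251.07 +$29.26 interest = $3,280.33; pay $754.23 → $2,526.10
Month 4: $2,526.10 +$22.73 interest = $2,548.83; pay $754.23 → $1,794.60
Month 5: $1,794.60 +$16.15 interest = $1,810.75; pay $754.23 → $1,056.52
Month 6: $1,056.52 +$9.51 interest = $1,066.03; pay $754.23 → $311.80
Month 7: $311.80 +$2.81 interest = $314.61; pay $314.61 → $0.00
Total interest: $29.26 + $29.26 + $29.26 + $22.73 + $16.15 + $9.51 + $2.81 = $138.98

$138.98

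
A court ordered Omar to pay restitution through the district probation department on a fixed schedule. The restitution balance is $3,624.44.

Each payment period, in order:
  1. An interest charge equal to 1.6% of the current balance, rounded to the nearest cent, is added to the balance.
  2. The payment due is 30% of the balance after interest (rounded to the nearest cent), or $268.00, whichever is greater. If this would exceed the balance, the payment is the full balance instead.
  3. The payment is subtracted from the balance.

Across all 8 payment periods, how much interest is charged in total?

Payment period 1: $3,624.44 +$57.99 interest = $3,682.43; pay $1,104.73 → $2,577.70
Payment period 2: $2,577.70 +$41.24 interest = $2,618.94; pay $785.68 → $1,833.26
Payment period 3: $1,833.26 +$29.33 interest = $1,862.59; pay $558.78 → $1,303.81
Payment period 4: $1,303.81 +$20.86 interest = $1,324.67; pay $397.40 → $927.27
Payment period 5: $927.27 +$14.84 interest = $942.11; pay $282.63 → $659.48
Payment period 6: $659.48 +$10.55 interest = $670.03; pay $268.00 → $402.03
Payment period 7: $402.03 +$6.43 interest = $408.46; pay $268.00 → $140.46
Payment period 8: $140.46 +$2.25 interest = $142.71; pay $142.71 → $0.00
Total interest: $57.99 + $41.24 + $29.33 + $20.86 + $14.84 + $10.55 + $6.43 + $2.25 = $183.49

$183.49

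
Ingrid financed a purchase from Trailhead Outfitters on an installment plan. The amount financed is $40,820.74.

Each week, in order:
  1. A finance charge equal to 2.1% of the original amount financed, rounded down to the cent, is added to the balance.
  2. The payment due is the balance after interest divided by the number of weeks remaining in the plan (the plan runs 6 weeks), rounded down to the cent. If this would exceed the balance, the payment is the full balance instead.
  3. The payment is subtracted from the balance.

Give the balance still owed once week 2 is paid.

Week 1: $40,820.74 +$857.23 interest = $41,677.97; pay $6,946.32 → $34,731.65
Week 2: $34,731.65 +$857.23 interest = $35,588.88; pay $7,117.77 → $28,471.11

$28,471.11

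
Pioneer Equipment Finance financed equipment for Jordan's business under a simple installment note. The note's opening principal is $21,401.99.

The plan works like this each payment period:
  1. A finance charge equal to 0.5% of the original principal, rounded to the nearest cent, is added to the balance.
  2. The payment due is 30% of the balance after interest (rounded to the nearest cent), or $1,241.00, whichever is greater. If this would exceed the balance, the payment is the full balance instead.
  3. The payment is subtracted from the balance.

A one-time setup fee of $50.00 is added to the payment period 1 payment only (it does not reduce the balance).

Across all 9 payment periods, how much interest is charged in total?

$963.09

Payment period 1: opening $21,401.99; interest $107.01 → $21,509.00; payment $6,452.70 (+ $50.00 fee); balance $15,056.30
Payment period 2: opening $15,056.30; interest $107.01 → $15,163.31; payment $4,548.99; balance $10,614.32
Payment period 3: opening $10,614.32; interest $107.01 → $10,721.33; payment $3,216.40; balance $7,504.93
Payment period 4: opening $7,504.93; interest $107.01 → $7,611.94; payment $2,283.58; balance $5,328.36
Payment period 5: opening $5,328.36; interest $107.01 → $5,435.37; payment $1,630.61; balance $3,804.76
Payment period 6: opening $3,804.76; interest $107.01 → $3,911.77; payment $1,241.00; balance $2,670.77
Payment period 7: opening $2,670.77; interest $107.01 → $2,777.78; payment $1,241.00; balance $1,536.78
Payment period 8: opening $1,536.78; interest $107.01 → $1,643.79; payment $1,241.00; balance $402.79
Payment period 9: opening $402.79; interest $107.01 → $509.80; payment $509.80; balance $0.00
Total interest: $107.01 + $107.01 + $107.01 + $107.01 + $107.01 + $107.01 + $107.01 + $107.01 + $107.01 = $963.09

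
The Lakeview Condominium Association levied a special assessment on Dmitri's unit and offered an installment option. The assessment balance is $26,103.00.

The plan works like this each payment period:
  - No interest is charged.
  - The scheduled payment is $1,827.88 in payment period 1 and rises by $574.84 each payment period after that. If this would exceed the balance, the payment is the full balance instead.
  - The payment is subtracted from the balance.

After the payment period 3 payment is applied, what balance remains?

# | Opening | Payment | End bal
1 | $26,103.00 | $1,827.88 | $24,275.12
2 | $24,275.12 | $2,402.72 | $21,872.40
3 | $21,872.40 | $2,977.56 | $18,894.84

$18,894.84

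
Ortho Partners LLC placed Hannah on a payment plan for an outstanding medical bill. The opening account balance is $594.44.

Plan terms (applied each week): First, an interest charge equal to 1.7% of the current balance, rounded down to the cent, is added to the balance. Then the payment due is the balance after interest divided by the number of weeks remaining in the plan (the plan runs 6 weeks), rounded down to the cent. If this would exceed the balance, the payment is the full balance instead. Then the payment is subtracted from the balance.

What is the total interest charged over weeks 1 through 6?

$36.36

Week 1: $594.44 +$10.10 interest = $604.54; pay $100.75 → $503.79
Week 2: $503.79 +$8.56 interest = $512.35; pay $102.47 → $409.88
Week 3: $409.88 +$6.96 interest = $416.84; pay $104.21 → $312.63
Week 4: $312.63 +$5.31 interest = $317.94; pay $105.98 → $211.96
Week 5: $211.96 +$3.60 interest = $215.56; pay $107.78 → $107.78
Week 6: $107.78 +$1.83 interest = $109.61; pay $109.61 → $0.00
Total interest: $10.10 + $8.56 + $6.96 + $5.31 + $3.60 + $1.83 = $36.36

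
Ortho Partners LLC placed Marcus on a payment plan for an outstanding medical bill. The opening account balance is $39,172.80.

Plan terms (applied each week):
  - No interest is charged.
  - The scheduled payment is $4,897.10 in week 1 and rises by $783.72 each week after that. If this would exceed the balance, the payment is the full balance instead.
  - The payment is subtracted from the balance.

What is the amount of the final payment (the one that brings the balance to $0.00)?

$6,850.10

# | Opening | Payment | End bal
1 | $39,172.80 | $4,897.10 | $34,275.70
2 | $34,275.70 | $5,680.82 | $28,594.88
3 | $28,594.88 | $6,464.54 | $22,130.34
4 | $22,130.34 | $7,248.26 | $14,882.08
5 | $14,882.08 | $8,031.98 | $6,850.10
6 | $6,850.10 | $6,850.10 | $0.00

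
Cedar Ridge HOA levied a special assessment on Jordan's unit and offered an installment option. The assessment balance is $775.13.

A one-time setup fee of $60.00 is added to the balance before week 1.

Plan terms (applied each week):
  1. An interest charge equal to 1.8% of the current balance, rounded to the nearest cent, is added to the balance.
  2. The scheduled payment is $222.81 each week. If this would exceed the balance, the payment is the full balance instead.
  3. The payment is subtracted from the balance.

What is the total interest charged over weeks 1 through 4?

$37.41

Week 1: $835.13 +$15.03 interest = $850.16; pay $222.81 → $627.35
Week 2: $627.35 +$11.29 interest = $638.64; pay $222.81 → $415.83
Week 3: $415.83 +$7.48 interest = $423.31; pay $222.81 → $200.50
Week 4: $200.50 +$3.61 interest = $204.11; pay $204.11 → $0.00
Total interest: $15.03 + $11.29 + $7.48 + $3.61 = $37.41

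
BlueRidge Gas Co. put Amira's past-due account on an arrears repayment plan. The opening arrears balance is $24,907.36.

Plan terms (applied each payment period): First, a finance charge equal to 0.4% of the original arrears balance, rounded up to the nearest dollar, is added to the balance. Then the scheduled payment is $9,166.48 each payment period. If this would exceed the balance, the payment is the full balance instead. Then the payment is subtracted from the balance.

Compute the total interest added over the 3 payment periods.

$300.00

Payment period 1: $24,907.36 +$100.00 interest = $25,007.36; pay $9,166.48 → $15,840.88
Payment period 2: $15,840.88 +$100.00 interest = $15,940.88; pay $9,166.48 → $6,774.40
Payment period 3: $6,774.40 +$100.00 interest = $6,874.40; pay $6,874.40 → $0.00
Total interest: $100.00 + $100.00 + $100.00 = $300.00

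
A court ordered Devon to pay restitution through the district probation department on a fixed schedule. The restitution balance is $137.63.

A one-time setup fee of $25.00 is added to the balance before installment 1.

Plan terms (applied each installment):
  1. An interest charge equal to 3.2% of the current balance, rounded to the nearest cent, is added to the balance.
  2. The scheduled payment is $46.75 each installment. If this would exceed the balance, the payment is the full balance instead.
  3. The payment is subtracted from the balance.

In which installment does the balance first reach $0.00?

# | Opening | Interest | Payment | End bal
1 | $162.63 | $5.20 | $46.75 | $121.08
2 | $121.08 | $3.87 | $46.75 | $78.20
3 | $78.20 | $2.50 | $46.75 | $33.95
4 | $33.95 | $1.09 | $35.04 | $0.00
Balance reaches $0.00 in installment 4.

4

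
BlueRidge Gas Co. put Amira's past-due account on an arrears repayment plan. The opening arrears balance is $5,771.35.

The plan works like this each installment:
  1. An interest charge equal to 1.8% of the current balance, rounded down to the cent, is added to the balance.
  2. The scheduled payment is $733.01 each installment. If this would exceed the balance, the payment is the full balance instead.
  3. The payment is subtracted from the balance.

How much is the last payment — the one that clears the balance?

Installment 1: $5,771.35 +$103.88 interest = $5,875.23; pay $733.01 → $5,142.22
Installment 2: $5,142.22 +$92.55 interest = $5,234.77; pay $733.01 → $4,501.76
Installment 3: $4,501.76 +$81.03 interest = $4,582.79; pay $733.01 → $3,849.78
Installment 4: $3,849.78 +$69.29 interest = $3,919.07; pay $733.01 → $3,186.06
Installment 5: $3,186.06 +$57.34 interest = $3,243.40; pay $733.01 → $2,510.39
Installment 6: $2,510.39 +$45.18 interest = $2,555.57; pay $733.01 → $1,822.56
Installment 7: $1,822.56 +$32.80 interest = $1,855.36; pay $733.01 → $1,122.35
Installment 8: $1,122.35 +$20.20 interest = $1,142.55; pay $733.01 → $409.54
Installment 9: $409.54 +$7.37 interest = $416.91; pay $416.91 → $0.00

$416.91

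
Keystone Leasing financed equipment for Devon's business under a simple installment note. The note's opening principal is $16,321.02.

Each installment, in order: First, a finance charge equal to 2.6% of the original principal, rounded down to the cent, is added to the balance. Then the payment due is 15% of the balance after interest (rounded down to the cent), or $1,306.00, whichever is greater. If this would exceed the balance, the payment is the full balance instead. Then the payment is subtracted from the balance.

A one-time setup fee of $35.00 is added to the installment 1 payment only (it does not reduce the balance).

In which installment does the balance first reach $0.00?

# | Opening | Interest | Payment | Fee | End bal
1 | $16,321.02 | $424.34 | $2,511.80 | $35.00 | $14,233.56
2 | $14,233.56 | $424.34 | $2,198.68 | — | $12,459.22
3 | $12,459.22 | $424.34 | $1,932.53 | — | $10,951.03
4 | $10,951.03 | $424.34 | $1,706.30 | — | $9,669.07
5 | $9,669.07 | $424.34 | $1,514.01 | — | $8,579.40
6 | $8,579.40 | $424.34 | $1,350.56 | — | $7,653.18
7 | $7,653.18 | $424.34 | $1,306.00 | — | $6,771.52
8 | $6,771.52 | $424.34 | $1,306.00 | — | $5,889.86
9 | $5,889.86 | $424.34 | $1,306.00 | — | $5,008.20
10 | $5,008.20 | $424.34 | $1,306.00 | — | $4,126.54
11 | $4,126.54 | $424.34 | $1,306.00 | — | $3,244.88
12 | $3,244.88 | $424.34 | $1,306.00 | — | $2,363.22
13 | $2,363.22 | $424.34 | $1,306.00 | — | $1,481.56
14 | $1,481.56 | $424.34 | $1,306.00 | — | $599.90
15 | $599.90 | $424.34 | $1,024.24 | — | $0.00
Balance reaches $0.00 in installment 15.

15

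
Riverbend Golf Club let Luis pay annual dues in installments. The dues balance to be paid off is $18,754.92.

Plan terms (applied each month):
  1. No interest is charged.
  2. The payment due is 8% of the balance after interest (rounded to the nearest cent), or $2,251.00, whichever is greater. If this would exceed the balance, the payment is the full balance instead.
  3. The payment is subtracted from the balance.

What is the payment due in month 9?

$746.92

Month 1: $18,754.92 − $2,251.00 → $16,503.92
Month 2: $16,503.92 − $2,251.00 → $14,252.92
Month 3: $14,252.92 − $2,251.00 → $12,001.92
Month 4: $12,001.92 − $2,251.00 → $9,750.92
Month 5: $9,750.92 − $2,251.00 → $7,499.92
Month 6: $7,499.92 − $2,251.00 → $5,248.92
Month 7: $5,248.92 − $2,251.00 → $2,997.92
Month 8: $2,997.92 − $2,251.00 → $746.92
Month 9: $746.92 − $746.92 → $0.00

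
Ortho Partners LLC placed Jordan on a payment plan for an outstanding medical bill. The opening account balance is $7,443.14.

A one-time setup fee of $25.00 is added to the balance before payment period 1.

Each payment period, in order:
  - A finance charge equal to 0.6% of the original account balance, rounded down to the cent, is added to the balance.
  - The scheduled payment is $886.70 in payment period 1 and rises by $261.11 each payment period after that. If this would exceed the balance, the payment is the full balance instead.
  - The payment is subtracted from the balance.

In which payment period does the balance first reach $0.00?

# | Opening | Interest | Payment | End bal
1 | $7,468.14 | $44.65 | $886.70 | $6,626.09
2 | $6,626.09 | $44.65 | $1,147.81 | $5,522.93
3 | $5,522.93 | $44.65 | $1,408.92 | $4,158.66
4 | $4,158.66 | $44.65 | $1,670.03 | $2,533.28
5 | $2,533.28 | $44.65 | $1,931.14 | $646.79
6 | $646.79 | $44.65 | $691.44 | $0.00
Balance reaches $0.00 in payment period 6.

6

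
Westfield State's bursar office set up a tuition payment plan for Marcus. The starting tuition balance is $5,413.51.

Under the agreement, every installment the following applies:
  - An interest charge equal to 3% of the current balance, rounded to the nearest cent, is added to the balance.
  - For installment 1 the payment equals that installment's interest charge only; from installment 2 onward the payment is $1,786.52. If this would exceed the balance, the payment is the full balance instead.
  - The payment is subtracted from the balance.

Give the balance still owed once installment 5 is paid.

Installment 1: $5,413.51 +$162.41 interest = $5,575.92; pay $162.41 → $5,413.51
Installment 2: $5,413.51 +$162.41 interest = $5,575.92; pay $1,786.52 → $3,789.40
Installment 3: $3,789.40 +$113.68 interest = $3,903.08; pay $1,786.52 → $2,116.56
Installment 4: $2,116.56 +$63.50 interest = $2,180.06; pay $1,786.52 → $393.54
Installment 5: $393.54 +$11.81 interest = $405.35; pay $405.35 → $0.00

$0.00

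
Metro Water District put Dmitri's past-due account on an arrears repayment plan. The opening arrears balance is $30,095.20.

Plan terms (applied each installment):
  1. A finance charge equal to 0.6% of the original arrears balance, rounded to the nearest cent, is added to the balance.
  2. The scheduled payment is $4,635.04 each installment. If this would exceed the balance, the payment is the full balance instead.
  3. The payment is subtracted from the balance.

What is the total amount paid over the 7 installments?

$31,359.19

Installment 1: $30,095.20 +$180.57 interest = $30,275.77; pay $4,635.04 → $25,640.73
Installment 2: $25,640.73 +$180.57 interest = $25,821.30; pay $4,635.04 → $21,186.26
Installment 3: $21,186.26 +$180.57 interest = $21,366.83; pay $4,635.04 → $16,731.79
Installment 4: $16,731.79 +$180.57 interest = $16,912.36; pay $4,635.04 → $12,277.32
Installment 5: $12,277.32 +$180.57 interest = $12,457.89; pay $4,635.04 → $7,822.85
Installment 6: $7,822.85 +$180.57 interest = $8,003.42; pay $4,635.04 → $3,368.38
Installment 7: $3,368.38 +$180.57 interest = $3,548.95; pay $3,548.95 → $0.00
Total paid: $31,359.19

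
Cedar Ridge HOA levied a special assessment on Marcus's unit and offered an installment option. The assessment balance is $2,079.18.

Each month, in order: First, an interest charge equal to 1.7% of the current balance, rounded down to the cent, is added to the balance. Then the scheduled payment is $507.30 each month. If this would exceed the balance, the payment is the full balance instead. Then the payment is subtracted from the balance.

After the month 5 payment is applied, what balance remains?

Month 1: opening $2,079.18; interest $35.34 → $2,114.52; payment $507.30; balance $1,607.22
Month 2: opening $1,607.22; interest $27.32 → $1,634.54; payment $507.30; balance $1,127.24
Month 3: opening $1,127.24; interest $19.16 → $1,146.40; payment $507.30; balance $639.10
Month 4: opening $639.10; interest $10.86 → $649.96; payment $507.30; balance $142.66
Month 5: opening $142.66; interest $2.42 → $145.08; payment $145.08; balance $0.00

$0.00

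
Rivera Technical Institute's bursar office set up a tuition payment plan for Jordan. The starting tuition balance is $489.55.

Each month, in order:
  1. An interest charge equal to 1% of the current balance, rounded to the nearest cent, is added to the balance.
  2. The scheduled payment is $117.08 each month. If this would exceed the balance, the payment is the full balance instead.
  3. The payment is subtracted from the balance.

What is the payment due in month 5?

Month 1: opening $489.55; interest $4.90 → $494.45; payment $117.08; balance $377.37
Month 2: opening $377.37; interest $3.77 → $381.14; payment $117.08; balance $264.06
Month 3: opening $264.06; interest $2.64 → $266.70; payment $117.08; balance $149.62
Month 4: opening $149.62; interest $1.50 → $151.12; payment $117.08; balance $34.04
Month 5: opening $34.04; interest $0.34 → $34.38; payment $34.38; balance $0.00

$34.38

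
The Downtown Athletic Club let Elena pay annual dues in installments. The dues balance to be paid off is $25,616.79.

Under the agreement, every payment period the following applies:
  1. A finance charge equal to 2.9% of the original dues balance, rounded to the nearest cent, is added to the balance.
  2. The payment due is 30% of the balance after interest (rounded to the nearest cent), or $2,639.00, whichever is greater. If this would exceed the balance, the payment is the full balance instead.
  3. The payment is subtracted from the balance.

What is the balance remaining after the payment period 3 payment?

Payment period 1: $25,616.79 +$742.89 interest = $26,359.68; pay $7,907.90 → $18,451.78
Payment period 2: $18,451.78 +$742.89 interest = $19,194.67; pay $5,758.40 → $13,436.27
Payment period 3: $13,436.27 +$742.89 interest = $14,179.16; pay $4,253.75 → $9,925.41

$9,925.41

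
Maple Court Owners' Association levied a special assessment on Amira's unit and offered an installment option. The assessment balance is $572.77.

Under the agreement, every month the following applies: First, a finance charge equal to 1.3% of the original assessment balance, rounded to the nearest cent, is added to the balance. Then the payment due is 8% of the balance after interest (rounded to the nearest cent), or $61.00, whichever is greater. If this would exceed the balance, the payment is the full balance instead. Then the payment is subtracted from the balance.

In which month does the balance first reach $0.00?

Month 1: opening $572.77; interest $7.45 → $580.22; payment $61.00; balance $519.22
Month 2: opening $519.22; interest $7.45 → $526.67; payment $61.00; balance $465.67
Month 3: opening $465.67; interest $7.45 → $473.12; payment $61.00; balance $412.12
Month 4: opening $412.12; interest $7.45 → $419.57; payment $61.00; balance $358.57
Month 5: opening $358.57; interest $7.45 → $366.02; payment $61.00; balance $305.02
Month 6: opening $305.02; interest $7.45 → $312.47; payment $61.00; balance $251.47
Month 7: opening $251.47; interest $7.45 → $258.92; payment $61.00; balance $197.92
Month 8: opening $197.92; interest $7.45 → $205.37; payment $61.00; balance $144.37
Month 9: opening $144.37; interest $7.45 → $151.82; payment $61.00; balance $90.82
Month 10: opening $90.82; interest $7.45 → $98.27; payment $61.00; balance $37.27
Month 11: opening $37.27; interest $7.45 → $44.72; payment $44.72; balance $0.00
Balance reaches $0.00 in month 11.

11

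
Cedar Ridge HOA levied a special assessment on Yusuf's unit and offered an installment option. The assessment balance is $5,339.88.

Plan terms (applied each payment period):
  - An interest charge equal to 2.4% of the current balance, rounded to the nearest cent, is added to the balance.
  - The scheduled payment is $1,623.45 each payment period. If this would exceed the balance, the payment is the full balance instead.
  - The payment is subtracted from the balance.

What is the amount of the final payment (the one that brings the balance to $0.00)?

Payment period 1: opening $5,339.88; interest $128.16 → $5,468.04; payment $1,623.45; balance $3,844.59
Payment period 2: opening $3,844.59; interest $92.27 → $3,936.86; payment $1,623.45; balance $2,313.41
Payment period 3: opening $2,313.41; interest $55.52 → $2,368.93; payment $1,623.45; balance $745.48
Payment period 4: opening $745.48; interest $17.89 → $763.37; payment $763.37; balance $0.00

$763.37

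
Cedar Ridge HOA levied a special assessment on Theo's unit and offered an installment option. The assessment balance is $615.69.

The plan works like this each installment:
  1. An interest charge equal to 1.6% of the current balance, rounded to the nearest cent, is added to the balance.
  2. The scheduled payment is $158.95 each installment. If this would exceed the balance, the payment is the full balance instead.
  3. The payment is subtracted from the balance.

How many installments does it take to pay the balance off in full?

5

Installment 1: opening $615.69; interest $9.85 → $625.54; payment $158.95; balance $466.59
Installment 2: opening $466.59; interest $7.47 → $474.06; payment $158.95; balance $315.11
Installment 3: opening $315.11; interest $5.04 → $320.15; payment $158.95; balance $161.20
Installment 4: opening $161.20; interest $2.58 → $163.78; payment $158.95; balance $4.83
Installment 5: opening $4.83; interest $0.08 → $4.91; payment $4.91; balance $0.00
Balance reaches $0.00 in installment 5.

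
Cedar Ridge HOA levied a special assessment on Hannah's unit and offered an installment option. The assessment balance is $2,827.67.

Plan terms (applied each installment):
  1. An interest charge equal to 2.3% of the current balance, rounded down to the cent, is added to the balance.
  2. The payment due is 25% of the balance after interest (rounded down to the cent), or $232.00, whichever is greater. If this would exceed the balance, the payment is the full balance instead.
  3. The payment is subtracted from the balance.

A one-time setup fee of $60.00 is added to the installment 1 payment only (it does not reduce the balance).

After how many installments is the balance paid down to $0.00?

9

Installment 1: opening $2,827.67; interest $65.03 → $2,892.70; payment $723.17 (+ $60.00 fee); balance $2,169.53
Installment 2: opening $2,169.53; interest $49.89 → $2,219.42; payment $554.85; balance $1,664.57
Installment 3: opening $1,664.57; interest $38.28 → $1,702.85; payment $425.71; balance $1,277.14
Installment 4: opening $1,277.14; interest $29.37 → $1,306.51; payment $326.62; balance $979.89
Installment 5: opening $979.89; interest $22.53 → $1,002.42; payment $250.60; balance $751.82
Installment 6: opening $751.82; interest $17.29 → $769.11; payment $232.00; balance $537.11
Installment 7: opening $537.11; interest $12.35 → $549.46; payment $232.00; balance $317.46
Installment 8: opening $317.46; interest $7.30 → $324.76; payment $232.00; balance $92.76
Installment 9: opening $92.76; interest $2.13 → $94.89; payment $94.89; balance $0.00
Balance reaches $0.00 in installment 9.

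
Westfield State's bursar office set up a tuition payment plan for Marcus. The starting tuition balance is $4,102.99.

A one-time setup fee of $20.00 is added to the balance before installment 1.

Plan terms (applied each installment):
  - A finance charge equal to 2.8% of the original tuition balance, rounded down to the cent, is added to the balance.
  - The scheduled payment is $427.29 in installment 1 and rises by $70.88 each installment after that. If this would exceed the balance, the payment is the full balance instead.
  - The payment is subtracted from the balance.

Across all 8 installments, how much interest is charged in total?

$919.04

Installment 1: opening $4,122.99; interest $114.88 → $4,237.87; payment $427.29; balance $3,810.58
Installment 2: opening $3,810.58; interest $114.88 → $3,925.46; payment $498.17; balance $3,427.29
Installment 3: opening $3,427.29; interest $114.88 → $3,542.17; payment $569.05; balance $2,973.12
Installment 4: opening $2,973.12; interest $114.88 → $3,088.00; payment $639.93; balance $2,448.07
Installment 5: opening $2,448.07; interest $114.88 → $2,562.95; payment $710.81; balance $1,852.14
Installment 6: opening $1,852.14; interest $114.88 → $1,967.02; payment $781.69; balance $1,185.33
Installment 7: opening $1,185.33; interest $114.88 → $1,300.21; payment $852.57; balance $447.64
Installment 8: opening $447.64; interest $114.88 → $562.52; payment $562.52; balance $0.00
Total interest: $114.88 + $114.88 + $114.88 + $114.88 + $114.88 + $114.88 + $114.88 + $114.88 = $919.04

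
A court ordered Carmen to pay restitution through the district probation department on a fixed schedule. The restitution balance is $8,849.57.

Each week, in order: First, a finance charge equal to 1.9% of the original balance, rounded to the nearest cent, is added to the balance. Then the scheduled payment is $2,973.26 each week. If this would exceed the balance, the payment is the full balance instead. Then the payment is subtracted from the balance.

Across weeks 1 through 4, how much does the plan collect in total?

# | Opening | Interest | Payment | End bal
1 | $8,849.57 | $168.14 | $2,973.26 | $6,044.45
2 | $6,044.45 | $168.14 | $2,973.26 | $3,239.33
3 | $3,239.33 | $168.14 | $2,973.26 | $434.21
4 | $434.21 | $168.14 | $602.35 | $0.00
Total paid: $9,522.13

$9,522.13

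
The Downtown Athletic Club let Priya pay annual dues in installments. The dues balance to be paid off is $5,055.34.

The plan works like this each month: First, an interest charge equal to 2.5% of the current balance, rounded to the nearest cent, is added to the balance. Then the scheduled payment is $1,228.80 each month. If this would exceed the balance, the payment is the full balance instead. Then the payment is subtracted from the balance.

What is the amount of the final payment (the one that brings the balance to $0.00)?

$489.47

Month 1: $5,055.34 +$126.38 interest = $5,181.72; pay $1,228.80 → $3,952.92
Month 2: $3,952.92 +$98.82 interest = $4,051.74; pay $1,228.80 → $2,822.94
Month 3: $2,822.94 +$70.57 interest = $2,893.51; pay $1,228.80 → $1,664.71
Month 4: $1,664.71 +$41.62 interest = $1,706.33; pay $1,228.80 → $477.53
Month 5: $477.53 +$11.94 interest = $489.47; pay $489.47 → $0.00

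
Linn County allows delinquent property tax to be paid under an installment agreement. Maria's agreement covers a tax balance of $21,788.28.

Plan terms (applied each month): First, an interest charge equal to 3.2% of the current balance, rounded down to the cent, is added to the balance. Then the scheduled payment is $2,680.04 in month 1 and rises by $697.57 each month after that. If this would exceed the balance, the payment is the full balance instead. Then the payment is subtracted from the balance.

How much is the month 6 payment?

Month 1: opening $21,788.28; interest $697.22 → $22,485.50; payment $2,680.04; balance $19,805.46
Month 2: opening $19,805.46; interest $633.77 → $20,439.23; payment $3,377.61; balance $17,061.62
Month 3: opening $17,061.62; interest $545.97 → $17,607.59; payment $4,075.18; balance $13,532.41
Month 4: opening $13,532.41; interest $433.03 → $13,965.44; payment $4,772.75; balance $9,192.69
Month 5: opening $9,192.69; interest $294.16 → $9,486.85; payment $5,470.32; balance $4,016.53
Month 6: opening $4,016.53; interest $128.52 → $4,145.05; payment $4,145.05; balance $0.00

$4,145.05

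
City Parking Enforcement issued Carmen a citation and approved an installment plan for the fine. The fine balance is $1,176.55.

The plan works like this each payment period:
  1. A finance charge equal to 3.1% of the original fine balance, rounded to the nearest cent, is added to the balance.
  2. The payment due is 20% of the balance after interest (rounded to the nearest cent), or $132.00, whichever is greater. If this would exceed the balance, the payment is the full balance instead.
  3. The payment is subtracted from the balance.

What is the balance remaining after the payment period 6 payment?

Payment period 1: opening $1,176.55; interest $36.47 → $1,213.02; payment $242.60; balance $970.42
Payment period 2: opening $970.42; interest $36.47 → $1,006.89; payment $201.38; balance $805.51
Payment period 3: opening $805.51; interest $36.47 → $841.98; payment $168.40; balance $673.58
Payment period 4: opening $673.58; interest $36.47 → $710.05; payment $142.01; balance $568.04
Payment period 5: opening $568.04; interest $36.47 → $604.51; payment $132.00; balance $472.51
Payment period 6: opening $472.51; interest $36.47 → $508.98; payment $132.00; balance $376.98

$376.98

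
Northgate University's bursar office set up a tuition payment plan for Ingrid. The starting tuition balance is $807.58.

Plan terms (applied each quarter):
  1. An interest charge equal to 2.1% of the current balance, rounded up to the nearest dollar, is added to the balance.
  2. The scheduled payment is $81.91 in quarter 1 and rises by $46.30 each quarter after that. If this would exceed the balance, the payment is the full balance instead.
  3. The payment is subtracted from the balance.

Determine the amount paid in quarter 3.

$174.51

# | Opening | Interest | Payment | End bal
1 | $807.58 | $17.00 | $81.91 | $742.67
2 | $742.67 | $16.00 | $128.21 | $630.46
3 | $630.46 | $14.00 | $174.51 | $469.95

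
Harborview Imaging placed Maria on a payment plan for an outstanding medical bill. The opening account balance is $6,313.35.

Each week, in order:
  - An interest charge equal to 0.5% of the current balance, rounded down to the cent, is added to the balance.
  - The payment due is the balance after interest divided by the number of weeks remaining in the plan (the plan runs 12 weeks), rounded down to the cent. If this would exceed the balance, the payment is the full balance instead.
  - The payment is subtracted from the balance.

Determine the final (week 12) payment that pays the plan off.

Week 1: $6,313.35 +$31.56 interest = $6,344.91; pay $528.74 → $5,816.17
Week 2: $5,816.17 +$29.08 interest = $5,845.25; pay $531.38 → $5,313.87
Week 3: $5,313.87 +$26.56 interest = $5,340.43; pay $534.04 → $4,806.39
Week 4: $4,806.39 +$24.03 interest = $4,830.42; pay $536.71 → $4,293.71
Week 5: $4,293.71 +$21.46 interest = $4,315.17; pay $539.39 → $3,775.78
Week 6: $3,775.78 +$18.87 interest = $3,794.65; pay $542.09 → $3,252.56
Week 7: $3,252.56 +$16.26 interest = $3,268.82; pay $544.80 → $2,724.02
Week 8: $2,724.02 +$13.62 interest = $2,737.64; pay $547.52 → $2,190.12
Week 9: $2,190.12 +$10.95 interest = $2,201.07; pay $550.26 → $1,650.81
Week 10: $1,650.81 +$8.25 interest = $1,659.06; pay $553.02 → $1,106.04
Week 11: $1,106.04 +$5.53 interest = $1,111.57; pay $555.78 → $555.79
Week 12: $555.79 +$2.77 interest = $558.56; pay $558.56 → $0.00

$558.56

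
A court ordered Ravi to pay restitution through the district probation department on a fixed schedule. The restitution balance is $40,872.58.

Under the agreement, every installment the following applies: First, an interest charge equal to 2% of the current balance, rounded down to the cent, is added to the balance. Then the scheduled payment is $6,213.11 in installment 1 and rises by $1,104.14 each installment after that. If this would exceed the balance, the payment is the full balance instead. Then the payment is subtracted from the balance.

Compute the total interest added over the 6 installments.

$2,793.83

Installment 1: $40,872.58 +$817.45 interest = $41,690.03; pay $6,213.11 → $35,476.92
Installment 2: $35,476.92 +$709.53 interest = $36,186.45; pay $7,317.25 → $28,869.20
Installment 3: $28,869.20 +$577.38 interest = $29,446.58; pay $8,421.39 → $21,025.19
Installment 4: $21,025.19 +$420.50 interest = $21,445.69; pay $9,525.53 → $11,920.16
Installment 5: $11,920.16 +$238.40 interest = $12,158.56; pay $10,629.67 → $1,528.89
Installment 6: $1,528.89 +$30.57 interest = $1,559.46; pay $1,559.46 → $0.00
Total interest: $817.45 + $709.53 + $577.38 + $420.50 + $238.40 + $30.57 = $2,793.83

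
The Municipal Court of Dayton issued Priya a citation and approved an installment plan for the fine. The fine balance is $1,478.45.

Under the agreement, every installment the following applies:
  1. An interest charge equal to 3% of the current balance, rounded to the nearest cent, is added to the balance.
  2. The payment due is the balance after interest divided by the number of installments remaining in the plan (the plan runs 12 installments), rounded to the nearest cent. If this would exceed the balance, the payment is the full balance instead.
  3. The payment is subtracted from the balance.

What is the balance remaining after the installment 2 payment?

$1,307.07

# | Opening | Interest | Payment | End bal
1 | $1,478.45 | $44.35 | $126.90 | $1,395.90
2 | $1,395.90 | $41.88 | $130.71 | $1,307.07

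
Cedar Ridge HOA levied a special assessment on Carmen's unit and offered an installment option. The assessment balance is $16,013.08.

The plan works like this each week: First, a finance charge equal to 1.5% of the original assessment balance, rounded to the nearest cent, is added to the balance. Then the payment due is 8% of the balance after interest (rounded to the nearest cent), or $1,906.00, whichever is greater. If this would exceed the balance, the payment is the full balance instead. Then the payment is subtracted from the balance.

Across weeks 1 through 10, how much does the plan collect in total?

$18,415.08

Week 1: $16,013.08 +$240.20 interest = $16,253.28; pay $1,906.00 → $14,347.28
Week 2: $14,347.28 +$240.20 interest = $14,587.48; pay $1,906.00 → $12,681.48
Week 3: $12,681.48 +$240.20 interest = $12,921.68; pay $1,906.00 → $11,015.68
Week 4: $11,015.68 +$240.20 interest = $11,255.88; pay $1,906.00 → $9,349.88
Week 5: $9,349.88 +$240.20 interest = $9,590.08; pay $1,906.00 → $7,684.08
Week 6: $7,684.08 +$240.20 interest = $7,924.28; pay $1,906.00 → $6,018.28
Week 7: $6,018.28 +$240.20 interest = $6,258.48; pay $1,906.00 → $4,352.48
Week 8: $4,352.48 +$240.20 interest = $4,592.68; pay $1,906.00 → $2,686.68
Week 9: $2,686.68 +$240.20 interest = $2,926.88; pay $1,906.00 → $1,020.88
Week 10: $1,020.88 +$240.20 interest = $1,261.08; pay $1,261.08 → $0.00
Total paid: $18,415.08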